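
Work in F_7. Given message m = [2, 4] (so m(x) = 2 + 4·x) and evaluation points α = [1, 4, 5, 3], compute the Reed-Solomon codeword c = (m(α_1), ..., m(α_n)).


c = [6, 4, 1, 0]

Message polynomial: m(x) = 2 + 4·x (mod 7).
For each evaluation point α_i, compute m(α_i) mod 7:
  α_1 = 1: Horner steps 4 → 6, so m(1) = 6.
  α_2 = 4: Horner steps 4 → 4, so m(4) = 4.
  α_3 = 5: Horner steps 4 → 1, so m(5) = 1.
  α_4 = 3: Horner steps 4 → 0, so m(3) = 0.
Codeword c = [6, 4, 1, 0] ∈ F_7^4.


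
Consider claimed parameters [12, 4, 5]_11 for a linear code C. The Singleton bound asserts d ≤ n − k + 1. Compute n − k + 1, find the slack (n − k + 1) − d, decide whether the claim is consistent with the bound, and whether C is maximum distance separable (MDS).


Singleton RHS = n − k + 1 = 9, slack = 4, bound satisfied, not MDS.

Singleton bound: d ≤ n − k + 1.
Here n = 12, k = 4, so n − k + 1 = 9.
Given d = 5, check d ≤ 9: YES.
Slack = (n − k + 1) − d = 4.
The code is NOT MDS (slack = 4 > 0).
Description: the claimed parameters are [12, 4, 5]_11; such a code would be non-MDS.


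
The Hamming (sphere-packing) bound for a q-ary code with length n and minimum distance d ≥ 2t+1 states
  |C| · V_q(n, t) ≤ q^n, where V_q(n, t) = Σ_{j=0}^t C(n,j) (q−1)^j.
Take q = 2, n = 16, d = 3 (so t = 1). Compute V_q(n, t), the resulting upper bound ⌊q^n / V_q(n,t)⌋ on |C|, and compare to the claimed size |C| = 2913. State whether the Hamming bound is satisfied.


V_q(n, t) = 17, q^n = 65536, Hamming bound = 3855, |C| = 2913 ≤ bound (satisfied).

Step 1: Compute V_q(n, t) = Σ_{j=0}^1 C(n, j) (q−1)^j.
  j = 0: C(16,0)·(1)^0 = 1·1 = 1.
  j = 1: C(16,1)·(1)^1 = 16·1 = 16.
  V_q(n, t) = 1 + 16 = 17.
Step 2: q^n = 2^16 = 65536.
Step 3: Hamming bound ⌊q^n / V_q(n,t)⌋ = ⌊65536/17⌋ = 3855.
Step 4: Compare |C| = 2913 to 3855: satisfied.
The claimed |C| lies below the Hamming bound.


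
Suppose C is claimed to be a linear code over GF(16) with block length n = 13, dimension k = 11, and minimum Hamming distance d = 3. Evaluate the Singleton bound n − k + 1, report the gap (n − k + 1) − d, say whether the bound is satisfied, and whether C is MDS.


Singleton RHS = n − k + 1 = 3, slack = 0, bound satisfied, MDS.

Singleton bound: d ≤ n − k + 1.
Here n = 13, k = 11, so n − k + 1 = 3.
Given d = 3, check d ≤ 3: YES.
Slack = (n − k + 1) − d = 0.
The code is MDS (slack = 0).
Description: the claimed parameters are [13, 11, 3]_16; such a code would be MDS (meets Singleton bound).


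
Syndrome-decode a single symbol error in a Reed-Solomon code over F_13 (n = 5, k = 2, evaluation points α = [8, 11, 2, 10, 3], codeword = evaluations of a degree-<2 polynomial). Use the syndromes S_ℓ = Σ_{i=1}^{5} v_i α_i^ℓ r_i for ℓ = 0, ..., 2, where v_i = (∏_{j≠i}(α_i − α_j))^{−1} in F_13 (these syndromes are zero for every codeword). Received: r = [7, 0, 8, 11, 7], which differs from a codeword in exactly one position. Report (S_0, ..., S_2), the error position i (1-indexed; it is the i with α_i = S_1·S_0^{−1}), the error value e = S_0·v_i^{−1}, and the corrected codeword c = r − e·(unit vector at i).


S = (6, 5, 2), error at position 5, error magnitude e = 10, c = [7, 0, 8, 11, 10].

Step 1: column multipliers v_i = (∏_{j≠i}(α_i − α_j))^{−1} mod 13.
  i = 1 (α = 8): (8−11)(8−2)(8−10)(8−3) = (−3)·6·(−2)·5 = 180 ≡ 11, so v_1 = 11^{−1} = 6 (mod 13).
  i = 2 (α = 11): (11−8)(11−2)(11−10)(11−3) = 3·9·1·8 = 216 ≡ 8, so v_2 = 8^{−1} = 5 (mod 13).
  i = 3 (α = 2): (2−8)(2−11)(2−10)(2−3) = (−6)·(−9)·(−8)·(−1) = 432 ≡ 3, so v_3 = 3^{−1} = 9 (mod 13).
  i = 4 (α = 10): (10−8)(10−11)(10−2)(10−3) = 2·(−1)·8·7 = −112 ≡ 5, so v_4 = 5^{−1} = 8 (mod 13).
  i = 5 (α = 3): (3−8)(3−11)(3−2)(3−10) = (−5)·(−8)·1·(−7) = −280 ≡ 6, so v_5 = 6^{−1} = 11 (mod 13).
  v = [6, 5, 9, 8, 11].
Step 2: syndromes of r = [7, 0, 8, 11, 7] (all sums mod 13).
  S_0 = Σ v_i r_i = 6·7 + 5·0 + 9·8 + 8·11 + 11·7 = 279 ≡ 6.
  S_1 = Σ v_i α_i r_i = 6·8·7 + 5·11·0 + 9·2·8 + 8·10·11 + 11·3·7 = 1591 ≡ 5.
  α_i^2 mod 13 = [12, 4, 4, 9, 9].
  S_2 = Σ v_i α_i^2 r_i = 6·12·7 + 5·4·0 + 9·4·8 + 8·9·11 + 11·9·7 = 2277 ≡ 2.
  S = (6, 5, 2) ≠ 0, so r is not a codeword (an error is present).
Step 3: locate the error. For a single error e at position i, S_ℓ = v_i·e·α_i^ℓ, so α_err = S_1/S_0.
  S_0^{−1} = 6^{−1} = 11 (mod 13), so α_err = 5·11 = 55 ≡ 3 = α_5. Error position i = 5.
  Consistency check: S_2/S_1 = 2·8 = 16 ≡ 3 = α_err ✓ (single-error assumption holds).
Step 4: error magnitude e = S_0/v_5 = S_0·∏_{j≠5}(α_5 − α_j) = 6·6 = 36 ≡ 10 (mod 13).
Step 5: correct position 5: c_5 = r_5 − e = 7 − 10 ≡ 10 (mod 13). Hence c = [7, 0, 8, 11, 10].
  Check: interpolating c through the α_i gives m(x) = 4 + 2·x (degree < 2) with m(α_i) = c_i for every i, so c is indeed a codeword.


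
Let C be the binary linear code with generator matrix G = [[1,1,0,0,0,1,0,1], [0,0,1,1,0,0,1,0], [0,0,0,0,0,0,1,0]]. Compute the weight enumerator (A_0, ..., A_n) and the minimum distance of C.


Weight distribution: A_0 = 1, A_1 = 1, A_2 = 1, A_3 = 1, A_4 = 1, A_5 = 1, A_6 = 1, A_7 = 1. Minimum distance d = 1.

Enumerate all 2^3 = 8 messages m ∈ F_2^3.
For each, compute codeword c = mG in F_2^8, then tally its weight.
  m = 000 → c = 00000000, weight = 0.
  m = 100 → c = 11000101, weight = 4.
  m = 010 → c = 00110010, weight = 3.
  m = 110 → c = 11110111, weight = 7.
  m = 001 → c = 00000010, weight = 1.
  m = 101 → c = 11000111, weight = 5.
  m = 011 → c = 00110000, weight = 2.
  m = 111 → c = 11110101, weight = 6.
Tally weights:
  weight 0: 1 codewords.
  weight 1: 1 codewords.
  weight 2: 1 codewords.
  weight 3: 1 codewords.
  weight 4: 1 codewords.
  weight 5: 1 codewords.
  weight 6: 1 codewords.
  weight 7: 1 codewords.
Minimum distance d = smallest w > 0 with A_w > 0 = 1.
Sanity: Σ A_w = 8 = 2^3 = 8 ✓.


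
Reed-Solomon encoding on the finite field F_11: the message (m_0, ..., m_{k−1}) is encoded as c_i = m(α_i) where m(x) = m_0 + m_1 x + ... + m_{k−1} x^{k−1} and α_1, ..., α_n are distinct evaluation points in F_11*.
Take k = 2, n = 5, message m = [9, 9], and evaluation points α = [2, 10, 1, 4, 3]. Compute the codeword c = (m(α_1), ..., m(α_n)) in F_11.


c = [5, 0, 7, 1, 3]

Message polynomial: m(x) = 9 + 9·x (mod 11).
For each evaluation point α_i, compute m(α_i) mod 11:
  α_1 = 2: Horner steps 9 → 5, so m(2) = 5.
  α_2 = 10: Horner steps 9 → 0, so m(10) = 0.
  α_3 = 1: Horner steps 9 → 7, so m(1) = 7.
  α_4 = 4: Horner steps 9 → 1, so m(4) = 1.
  α_5 = 3: Horner steps 9 → 3, so m(3) = 3.
Codeword c = [5, 0, 7, 1, 3] ∈ F_11^5.


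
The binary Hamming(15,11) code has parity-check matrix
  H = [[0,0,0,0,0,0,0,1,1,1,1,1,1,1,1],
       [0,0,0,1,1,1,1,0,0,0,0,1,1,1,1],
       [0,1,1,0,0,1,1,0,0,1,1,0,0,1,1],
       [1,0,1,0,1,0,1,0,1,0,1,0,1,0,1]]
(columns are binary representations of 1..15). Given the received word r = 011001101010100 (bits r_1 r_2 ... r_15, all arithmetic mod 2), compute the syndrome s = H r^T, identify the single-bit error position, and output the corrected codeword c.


s = (1, 1, 1, 1)^T, error position = 15, corrected codeword c = 011001101010101

Compute s = H r^T mod 2 one row at a time:
  s_1 = 0 + 1 + 0 + 1 + 0 + 1 + 0 + 0 = 3 ≡ 1 (mod 2).
  s_2 = 0 + 0 + 1 + 1 + 0 + 1 + 0 + 0 = 3 ≡ 1 (mod 2).
  s_3 = 1 + 1 + 1 + 1 + 0 + 1 + 0 + 0 = 5 ≡ 1 (mod 2).
  s_4 = 0 + 1 + 0 + 1 + 1 + 1 + 1 + 0 = 5 ≡ 1 (mod 2).
s = (1, 1, 1, 1)^T — this equals column 15 of H (binary 1111), so error is at position 15.
Correct: flip bit 15 of r = 011001101010100 to get c = 011001101010101.


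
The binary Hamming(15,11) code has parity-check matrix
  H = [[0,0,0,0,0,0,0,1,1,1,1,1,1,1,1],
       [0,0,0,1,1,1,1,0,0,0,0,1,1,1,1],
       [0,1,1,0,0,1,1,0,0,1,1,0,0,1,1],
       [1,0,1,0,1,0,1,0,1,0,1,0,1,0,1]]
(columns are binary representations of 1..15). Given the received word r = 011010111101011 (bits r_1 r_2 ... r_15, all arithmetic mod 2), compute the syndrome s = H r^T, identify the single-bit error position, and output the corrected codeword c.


s = (0, 1, 0, 1)^T, error position = 5, corrected codeword c = 011000111101011

Compute s = H r^T mod 2 one row at a time:
  s_1 = 1 + 1 + 1 + 0 + 1 + 0 + 1 + 1 = 6 ≡ 0 (mod 2).
  s_2 = 0 + 1 + 0 + 1 + 1 + 0 + 1 + 1 = 5 ≡ 1 (mod 2).
  s_3 = 1 + 1 + 0 + 1 + 1 + 0 + 1 + 1 = 6 ≡ 0 (mod 2).
  s_4 = 0 + 1 + 1 + 1 + 1 + 0 + 0 + 1 = 5 ≡ 1 (mod 2).
s = (0, 1, 0, 1)^T — this equals column 5 of H (binary 0101), so error is at position 5.
Correct: flip bit 5 of r = 011010111101011 to get c = 011000111101011.


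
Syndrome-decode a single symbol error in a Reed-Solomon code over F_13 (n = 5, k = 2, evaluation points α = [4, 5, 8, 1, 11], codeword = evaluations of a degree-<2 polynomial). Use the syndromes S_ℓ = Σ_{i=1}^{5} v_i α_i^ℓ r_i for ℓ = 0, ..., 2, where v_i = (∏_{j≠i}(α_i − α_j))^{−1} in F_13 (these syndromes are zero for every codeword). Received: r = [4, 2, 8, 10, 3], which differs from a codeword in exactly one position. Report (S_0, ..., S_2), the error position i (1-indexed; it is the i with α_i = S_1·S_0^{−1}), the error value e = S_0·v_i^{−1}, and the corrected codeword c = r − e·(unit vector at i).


S = (8, 12, 5), error at position 3, error magnitude e = 12, c = [4, 2, 9, 10, 3].

Step 1: column multipliers v_i = (∏_{j≠i}(α_i − α_j))^{−1} mod 13.
  i = 1 (α = 4): (4−5)(4−8)(4−1)(4−11) = (−1)·(−4)·3·(−7) = −84 ≡ 7, so v_1 = 7^{−1} = 2 (mod 13).
  i = 2 (α = 5): (5−4)(5−8)(5−1)(5−11) = 1·(−3)·4·(−6) = 72 ≡ 7, so v_2 = 7^{−1} = 2 (mod 13).
  i = 3 (α = 8): (8−4)(8−5)(8−1)(8−11) = 4·3·7·(−3) = −252 ≡ 8, so v_3 = 8^{−1} = 5 (mod 13).
  i = 4 (α = 1): (1−4)(1−5)(1−8)(1−11) = (−3)·(−4)·(−7)·(−10) = 840 ≡ 8, so v_4 = 8^{−1} = 5 (mod 13).
  i = 5 (α = 11): (11−4)(11−5)(11−8)(11−1) = 7·6·3·10 = 1260 ≡ 12, so v_5 = 12^{−1} = 12 (mod 13).
  v = [2, 2, 5, 5, 12].
Step 2: syndromes of r = [4, 2, 8, 10, 3] (all sums mod 13).
  S_0 = Σ v_i r_i = 2·4 + 2·2 + 5·8 + 5·10 + 12·3 = 138 ≡ 8.
  S_1 = Σ v_i α_i r_i = 2·4·4 + 2·5·2 + 5·8·8 + 5·1·10 + 12·11·3 = 818 ≡ 12.
  α_i^2 mod 13 = [3, 12, 12, 1, 4].
  S_2 = Σ v_i α_i^2 r_i = 2·3·4 + 2·12·2 + 5·12·8 + 5·1·10 + 12·4·3 = 746 ≡ 5.
  S = (8, 12, 5) ≠ 0, so r is not a codeword (an error is present).
Step 3: locate the error. For a single error e at position i, S_ℓ = v_i·e·α_i^ℓ, so α_err = S_1/S_0.
  S_0^{−1} = 8^{−1} = 5 (mod 13), so α_err = 12·5 = 60 ≡ 8 = α_3. Error position i = 3.
  Consistency check: S_2/S_1 = 5·12 = 60 ≡ 8 = α_err ✓ (single-error assumption holds).
Step 4: error magnitude e = S_0/v_3 = S_0·∏_{j≠3}(α_3 − α_j) = 8·8 = 64 ≡ 12 (mod 13).
Step 5: correct position 3: c_3 = r_3 − e = 8 − 12 ≡ 9 (mod 13). Hence c = [4, 2, 9, 10, 3].
  Check: interpolating c through the α_i gives m(x) = 12 + 11·x (degree < 2) with m(α_i) = c_i for every i, so c is indeed a codeword.


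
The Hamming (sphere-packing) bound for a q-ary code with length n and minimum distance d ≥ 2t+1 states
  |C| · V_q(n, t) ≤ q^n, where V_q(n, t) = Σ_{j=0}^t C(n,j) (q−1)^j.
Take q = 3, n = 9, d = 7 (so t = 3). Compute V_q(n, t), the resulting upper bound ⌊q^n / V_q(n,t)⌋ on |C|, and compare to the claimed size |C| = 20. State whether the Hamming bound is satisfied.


V_q(n, t) = 835, q^n = 19683, Hamming bound = 23, |C| = 20 ≤ bound (satisfied).

Step 1: Compute V_q(n, t) = Σ_{j=0}^3 C(n, j) (q−1)^j.
  j = 0: C(9,0)·(2)^0 = 1·1 = 1.
  j = 1: C(9,1)·(2)^1 = 9·2 = 18.
  j = 2: C(9,2)·(2)^2 = 36·4 = 144.
  j = 3: C(9,3)·(2)^3 = 84·8 = 672.
  V_q(n, t) = 1 + 18 + 144 + 672 = 835.
Step 2: q^n = 3^9 = 19683.
Step 3: Hamming bound ⌊q^n / V_q(n,t)⌋ = ⌊19683/835⌋ = 23.
Step 4: Compare |C| = 20 to 23: satisfied.
The claimed |C| lies below the Hamming bound.


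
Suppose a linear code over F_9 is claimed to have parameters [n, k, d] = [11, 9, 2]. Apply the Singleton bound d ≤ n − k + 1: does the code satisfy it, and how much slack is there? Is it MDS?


Singleton RHS = n − k + 1 = 3, slack = 1, bound satisfied, not MDS.

Singleton bound: d ≤ n − k + 1.
Here n = 11, k = 9, so n − k + 1 = 3.
Given d = 2, check d ≤ 3: YES.
Slack = (n − k + 1) − d = 1.
The code is NOT MDS (slack = 1 > 0).
Description: the claimed parameters are [11, 9, 2]_9; such a code would be non-MDS.


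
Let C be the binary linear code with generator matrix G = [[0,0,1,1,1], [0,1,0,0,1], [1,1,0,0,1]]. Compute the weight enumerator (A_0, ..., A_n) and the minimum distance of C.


Weight distribution: A_0 = 1, A_1 = 1, A_2 = 1, A_3 = 3, A_4 = 2. Minimum distance d = 1.

Enumerate all 2^3 = 8 messages m ∈ F_2^3.
For each, compute codeword c = mG in F_2^5, then tally its weight.
  m = 000 → c = 00000, weight = 0.
  m = 100 → c = 00111, weight = 3.
  m = 010 → c = 01001, weight = 2.
  m = 110 → c = 01110, weight = 3.
  m = 001 → c = 11001, weight = 3.
  m = 101 → c = 11110, weight = 4.
  m = 011 → c = 10000, weight = 1.
  m = 111 → c = 10111, weight = 4.
Tally weights:
  weight 0: 1 codewords.
  weight 1: 1 codewords.
  weight 2: 1 codewords.
  weight 3: 3 codewords.
  weight 4: 2 codewords.
Minimum distance d = smallest w > 0 with A_w > 0 = 1.
Sanity: Σ A_w = 8 = 2^3 = 8 ✓.


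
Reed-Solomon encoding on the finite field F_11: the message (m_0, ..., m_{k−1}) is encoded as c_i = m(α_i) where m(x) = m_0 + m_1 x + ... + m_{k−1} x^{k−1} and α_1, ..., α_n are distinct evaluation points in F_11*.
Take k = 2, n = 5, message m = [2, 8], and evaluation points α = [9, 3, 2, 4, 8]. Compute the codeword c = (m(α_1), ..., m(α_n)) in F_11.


c = [8, 4, 7, 1, 0]

Message polynomial: m(x) = 2 + 8·x (mod 11).
For each evaluation point α_i, compute m(α_i) mod 11:
  α_1 = 9: Horner steps 8 → 8, so m(9) = 8.
  α_2 = 3: Horner steps 8 → 4, so m(3) = 4.
  α_3 = 2: Horner steps 8 → 7, so m(2) = 7.
  α_4 = 4: Horner steps 8 → 1, so m(4) = 1.
  α_5 = 8: Horner steps 8 → 0, so m(8) = 0.
Codeword c = [8, 4, 7, 1, 0] ∈ F_11^5.


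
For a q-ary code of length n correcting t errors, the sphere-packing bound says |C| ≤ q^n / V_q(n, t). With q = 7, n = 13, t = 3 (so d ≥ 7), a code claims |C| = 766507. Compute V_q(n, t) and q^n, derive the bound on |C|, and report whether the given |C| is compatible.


V_q(n, t) = 64663, q^n = 96889010407, Hamming bound = 1498368, |C| = 766507 ≤ bound (satisfied).

Step 1: Compute V_q(n, t) = Σ_{j=0}^3 C(n, j) (q−1)^j.
  j = 0: C(13,0)·(6)^0 = 1·1 = 1.
  j = 1: C(13,1)·(6)^1 = 13·6 = 78.
  j = 2: C(13,2)·(6)^2 = 78·36 = 2808.
  j = 3: C(13,3)·(6)^3 = 286·216 = 61776.
  V_q(n, t) = 1 + 78 + 2808 + 61776 = 64663.
Step 2: q^n = 7^13 = 96889010407.
Step 3: Hamming bound ⌊q^n / V_q(n,t)⌋ = ⌊96889010407/64663⌋ = 1498368.
Step 4: Compare |C| = 766507 to 1498368: satisfied.
The claimed |C| lies below the Hamming bound.


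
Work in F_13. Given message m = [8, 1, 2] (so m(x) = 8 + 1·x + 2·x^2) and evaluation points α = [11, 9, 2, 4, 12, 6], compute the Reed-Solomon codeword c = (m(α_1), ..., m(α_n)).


c = [1, 10, 5, 5, 9, 8]

Message polynomial: m(x) = 8 + 1·x + 2·x^2 (mod 13).
For each evaluation point α_i, compute m(α_i) mod 13:
  α_1 = 11: Horner steps 2 → 10 → 1, so m(11) = 1.
  α_2 = 9: Horner steps 2 → 6 → 10, so m(9) = 10.
  α_3 = 2: Horner steps 2 → 5 → 5, so m(2) = 5.
  α_4 = 4: Horner steps 2 → 9 → 5, so m(4) = 5.
  α_5 = 12: Horner steps 2 → 12 → 9, so m(12) = 9.
  α_6 = 6: Horner steps 2 → 0 → 8, so m(6) = 8.
Codeword c = [1, 10, 5, 5, 9, 8] ∈ F_13^6.


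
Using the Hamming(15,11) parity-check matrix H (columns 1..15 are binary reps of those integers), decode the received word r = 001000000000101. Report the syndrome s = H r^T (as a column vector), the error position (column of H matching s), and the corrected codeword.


s = (0, 0, 0, 1)^T, error position = 1, corrected codeword c = 101000000000101

Compute s = H r^T mod 2 one row at a time:
  s_1 = 0 + 0 + 0 + 0 + 0 + 1 + 0 + 1 = 2 ≡ 0 (mod 2).
  s_2 = 0 + 0 + 0 + 0 + 0 + 1 + 0 + 1 = 2 ≡ 0 (mod 2).
  s_3 = 0 + 1 + 0 + 0 + 0 + 0 + 0 + 1 = 2 ≡ 0 (mod 2).
  s_4 = 0 + 1 + 0 + 0 + 0 + 0 + 1 + 1 = 3 ≡ 1 (mod 2).
s = (0, 0, 0, 1)^T — this equals column 1 of H (binary 0001), so error is at position 1.
Correct: flip bit 1 of r = 001000000000101 to get c = 101000000000101.


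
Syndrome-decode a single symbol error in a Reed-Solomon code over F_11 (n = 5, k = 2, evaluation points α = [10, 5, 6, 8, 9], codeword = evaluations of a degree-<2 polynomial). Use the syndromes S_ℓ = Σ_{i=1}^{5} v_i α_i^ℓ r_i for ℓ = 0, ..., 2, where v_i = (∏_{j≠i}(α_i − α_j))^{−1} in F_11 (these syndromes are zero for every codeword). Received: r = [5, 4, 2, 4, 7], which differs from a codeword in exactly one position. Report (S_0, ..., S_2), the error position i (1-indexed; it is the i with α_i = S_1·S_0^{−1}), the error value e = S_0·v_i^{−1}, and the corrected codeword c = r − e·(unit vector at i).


S = (6, 4, 10), error at position 4, error magnitude e = 6, c = [5, 4, 2, 9, 7].

Step 1: column multipliers v_i = (∏_{j≠i}(α_i − α_j))^{−1} mod 11.
  i = 1 (α = 10): (10−5)(10−6)(10−8)(10−9) = 5·4·2·1 = 40 ≡ 7, so v_1 = 7^{−1} = 8 (mod 11).
  i = 2 (α = 5): (5−10)(5−6)(5−8)(5−9) = (−5)·(−1)·(−3)·(−4) = 60 ≡ 5, so v_2 = 5^{−1} = 9 (mod 11).
  i = 3 (α = 6): (6−10)(6−5)(6−8)(6−9) = (−4)·1·(−2)·(−3) = −24 ≡ 9, so v_3 = 9^{−1} = 5 (mod 11).
  i = 4 (α = 8): (8−10)(8−5)(8−6)(8−9) = (−2)·3·2·(−1) = 12 ≡ 1, so v_4 = 1^{−1} = 1 (mod 11).
  i = 5 (α = 9): (9−10)(9−5)(9−6)(9−8) = (−1)·4·3·1 = −12 ≡ 10, so v_5 = 10^{−1} = 10 (mod 11).
  v = [8, 9, 5, 1, 10].
Step 2: syndromes of r = [5, 4, 2, 4, 7] (all sums mod 11).
  S_0 = Σ v_i r_i = 8·5 + 9·4 + 5·2 + 1·4 + 10·7 = 160 ≡ 6.
  S_1 = Σ v_i α_i r_i = 8·10·5 + 9·5·4 + 5·6·2 + 1·8·4 + 10·9·7 = 1302 ≡ 4.
  α_i^2 mod 11 = [1, 3, 3, 9, 4].
  S_2 = Σ v_i α_i^2 r_i = 8·1·5 + 9·3·4 + 5·3·2 + 1·9·4 + 10·4·7 = 494 ≡ 10.
  S = (6, 4, 10) ≠ 0, so r is not a codeword (an error is present).
Step 3: locate the error. For a single error e at position i, S_ℓ = v_i·e·α_i^ℓ, so α_err = S_1/S_0.
  S_0^{−1} = 6^{−1} = 2 (mod 11), so α_err = 4·2 = 8 ≡ 8 = α_4. Error position i = 4.
  Consistency check: S_2/S_1 = 10·3 = 30 ≡ 8 = α_err ✓ (single-error assumption holds).
Step 4: error magnitude e = S_0/v_4 = S_0·∏_{j≠4}(α_4 − α_j) = 6·1 = 6 ≡ 6 (mod 11).
Step 5: correct position 4: c_4 = r_4 − e = 4 − 6 ≡ 9 (mod 11). Hence c = [5, 4, 2, 9, 7].
  Check: interpolating c through the α_i gives m(x) = 3 + 9·x (degree < 2) with m(α_i) = c_i for every i, so c is indeed a codeword.


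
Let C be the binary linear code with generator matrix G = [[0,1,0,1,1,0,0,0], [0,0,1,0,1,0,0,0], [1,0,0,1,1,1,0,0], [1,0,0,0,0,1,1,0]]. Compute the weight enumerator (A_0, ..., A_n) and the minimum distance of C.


Weight distribution: A_0 = 1, A_2 = 2, A_3 = 6, A_4 = 3, A_5 = 2, A_6 = 2. Minimum distance d = 2.

Enumerate all 2^4 = 16 messages m ∈ F_2^4.
For each, compute codeword c = mG in F_2^8, then tally its weight.
  m = 0000 → c = 00000000, weight = 0.
  m = 1000 → c = 01011000, weight = 3.
  m = 0100 → c = 00101000, weight = 2.
  m = 1100 → c = 01110000, weight = 3.
  m = 0010 → c = 10011100, weight = 4.
  m = 1010 → c = 11000100, weight = 3.
  m = 0110 → c = 10110100, weight = 4.
  m = 1110 → c = 11101100, weight = 5.
  m = 0001 → c = 10000110, weight = 3.
  m = 1001 → c = 11011110, weight = 6.
  m = 0101 → c = 10101110, weight = 5.
  m = 1101 → c = 11110110, weight = 6.
  m = 0011 → c = 00011010, weight = 3.
  m = 1011 → c = 01000010, weight = 2.
  m = 0111 → c = 00110010, weight = 3.
  m = 1111 → c = 01101010, weight = 4.
Tally weights:
  weight 0: 1 codewords.
  weight 2: 2 codewords.
  weight 3: 6 codewords.
  weight 4: 3 codewords.
  weight 5: 2 codewords.
  weight 6: 2 codewords.
Minimum distance d = smallest w > 0 with A_w > 0 = 2.
Sanity: Σ A_w = 16 = 2^4 = 16 ✓.


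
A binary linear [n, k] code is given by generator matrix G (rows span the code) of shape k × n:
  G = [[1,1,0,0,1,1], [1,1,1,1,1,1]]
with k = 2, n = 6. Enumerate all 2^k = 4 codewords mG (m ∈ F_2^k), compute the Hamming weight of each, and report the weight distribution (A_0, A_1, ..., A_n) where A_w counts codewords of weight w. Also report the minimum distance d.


Weight distribution: A_0 = 1, A_2 = 1, A_4 = 1, A_6 = 1. Minimum distance d = 2.

Enumerate all 2^2 = 4 messages m ∈ F_2^2.
For each, compute codeword c = mG in F_2^6, then tally its weight.
  m = 00 → c = 000000, weight = 0.
  m = 10 → c = 110011, weight = 4.
  m = 01 → c = 111111, weight = 6.
  m = 11 → c = 001100, weight = 2.
Tally weights:
  weight 0: 1 codewords.
  weight 2: 1 codewords.
  weight 4: 1 codewords.
  weight 6: 1 codewords.
Minimum distance d = smallest w > 0 with A_w > 0 = 2.
Sanity: Σ A_w = 4 = 2^2 = 4 ✓.


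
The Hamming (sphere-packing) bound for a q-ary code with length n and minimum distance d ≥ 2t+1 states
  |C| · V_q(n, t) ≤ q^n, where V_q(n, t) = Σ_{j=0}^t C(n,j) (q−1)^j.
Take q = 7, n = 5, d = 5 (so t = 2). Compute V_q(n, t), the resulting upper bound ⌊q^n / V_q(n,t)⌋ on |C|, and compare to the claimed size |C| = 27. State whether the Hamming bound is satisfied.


V_q(n, t) = 391, q^n = 16807, Hamming bound = 42, |C| = 27 ≤ bound (satisfied).

Step 1: Compute V_q(n, t) = Σ_{j=0}^2 C(n, j) (q−1)^j.
  j = 0: C(5,0)·(6)^0 = 1·1 = 1.
  j = 1: C(5,1)·(6)^1 = 5·6 = 30.
  j = 2: C(5,2)·(6)^2 = 10·36 = 360.
  V_q(n, t) = 1 + 30 + 360 = 391.
Step 2: q^n = 7^5 = 16807.
Step 3: Hamming bound ⌊q^n / V_q(n,t)⌋ = ⌊16807/391⌋ = 42.
Step 4: Compare |C| = 27 to 42: satisfied.
The claimed |C| lies below the Hamming bound.


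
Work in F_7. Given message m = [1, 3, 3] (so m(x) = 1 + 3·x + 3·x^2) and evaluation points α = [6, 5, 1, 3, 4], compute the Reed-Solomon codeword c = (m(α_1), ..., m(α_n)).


c = [1, 0, 0, 2, 5]

Message polynomial: m(x) = 1 + 3·x + 3·x^2 (mod 7).
For each evaluation point α_i, compute m(α_i) mod 7:
  α_1 = 6: Horner steps 3 → 0 → 1, so m(6) = 1.
  α_2 = 5: Horner steps 3 → 4 → 0, so m(5) = 0.
  α_3 = 1: Horner steps 3 → 6 → 0, so m(1) = 0.
  α_4 = 3: Horner steps 3 → 5 → 2, so m(3) = 2.
  α_5 = 4: Horner steps 3 → 1 → 5, so m(4) = 5.
Codeword c = [1, 0, 0, 2, 5] ∈ F_7^5.


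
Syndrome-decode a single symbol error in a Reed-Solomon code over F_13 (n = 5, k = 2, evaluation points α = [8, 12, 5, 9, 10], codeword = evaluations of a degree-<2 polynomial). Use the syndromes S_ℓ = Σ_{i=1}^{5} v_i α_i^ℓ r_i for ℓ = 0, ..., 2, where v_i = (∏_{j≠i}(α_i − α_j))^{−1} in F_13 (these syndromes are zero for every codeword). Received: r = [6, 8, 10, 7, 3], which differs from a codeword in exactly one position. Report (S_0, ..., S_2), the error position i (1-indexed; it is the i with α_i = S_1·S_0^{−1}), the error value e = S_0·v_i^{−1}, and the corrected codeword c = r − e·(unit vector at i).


S = (4, 6, 9), error at position 1, error magnitude e = 8, c = [11, 8, 10, 7, 3].

Step 1: column multipliers v_i = (∏_{j≠i}(α_i − α_j))^{−1} mod 13.
  i = 1 (α = 8): (8−12)(8−5)(8−9)(8−10) = (−4)·3·(−1)·(−2) = −24 ≡ 2, so v_1 = 2^{−1} = 7 (mod 13).
  i = 2 (α = 12): (12−8)(12−5)(12−9)(12−10) = 4·7·3·2 = 168 ≡ 12, so v_2 = 12^{−1} = 12 (mod 13).
  i = 3 (α = 5): (5−8)(5−12)(5−9)(5−10) = (−3)·(−7)·(−4)·(−5) = 420 ≡ 4, so v_3 = 4^{−1} = 10 (mod 13).
  i = 4 (α = 9): (9−8)(9−12)(9−5)(9−10) = 1·(−3)·4·(−1) = 12 ≡ 12, so v_4 = 12^{−1} = 12 (mod 13).
  i = 5 (α = 10): (10−8)(10−12)(10−5)(10−9) = 2·(−2)·5·1 = −20 ≡ 6, so v_5 = 6^{−1} = 11 (mod 13).
  v = [7, 12, 10, 12, 11].
Step 2: syndromes of r = [6, 8, 10, 7, 3] (all sums mod 13).
  S_0 = Σ v_i r_i = 7·6 + 12·8 + 10·10 + 12·7 + 11·3 = 355 ≡ 4.
  S_1 = Σ v_i α_i r_i = 7·8·6 + 12·12·8 + 10·5·10 + 12·9·7 + 11·10·3 = 3074 ≡ 6.
  α_i^2 mod 13 = [12, 1, 12, 3, 9].
  S_2 = Σ v_i α_i^2 r_i = 7·12·6 + 12·1·8 + 10·12·10 + 12·3·7 + 11·9·3 = 2349 ≡ 9.
  S = (4, 6, 9) ≠ 0, so r is not a codeword (an error is present).
Step 3: locate the error. For a single error e at position i, S_ℓ = v_i·e·α_i^ℓ, so α_err = S_1/S_0.
  S_0^{−1} = 4^{−1} = 10 (mod 13), so α_err = 6·10 = 60 ≡ 8 = α_1. Error position i = 1.
  Consistency check: S_2/S_1 = 9·11 = 99 ≡ 8 = α_err ✓ (single-error assumption holds).
Step 4: error magnitude e = S_0/v_1 = S_0·∏_{j≠1}(α_1 − α_j) = 4·2 = 8 ≡ 8 (mod 13).
Step 5: correct position 1: c_1 = r_1 − e = 6 − 8 ≡ 11 (mod 13). Hence c = [11, 8, 10, 7, 3].
  Check: interpolating c through the α_i gives m(x) = 4 + 9·x (degree < 2) with m(α_i) = c_i for every i, so c is indeed a codeword.


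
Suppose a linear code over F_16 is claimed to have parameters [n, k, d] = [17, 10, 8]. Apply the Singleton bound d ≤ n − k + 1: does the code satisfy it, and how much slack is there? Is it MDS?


Singleton RHS = n − k + 1 = 8, slack = 0, bound satisfied, MDS.

Singleton bound: d ≤ n − k + 1.
Here n = 17, k = 10, so n − k + 1 = 8.
Given d = 8, check d ≤ 8: YES.
Slack = (n − k + 1) − d = 0.
The code is MDS (slack = 0).
Description: the claimed parameters are [17, 10, 8]_16; such a code would be MDS (meets Singleton bound).


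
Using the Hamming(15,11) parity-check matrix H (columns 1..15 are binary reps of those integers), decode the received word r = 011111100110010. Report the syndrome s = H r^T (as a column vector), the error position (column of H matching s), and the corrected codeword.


s = (1, 1, 1, 0)^T, error position = 14, corrected codeword c = 011111100110000

Compute s = H r^T mod 2 one row at a time:
  s_1 = 0 + 0 + 1 + 1 + 0 + 0 + 1 + 0 = 3 ≡ 1 (mod 2).
  s_2 = 1 + 1 + 1 + 1 + 0 + 0 + 1 + 0 = 5 ≡ 1 (mod 2).
  s_3 = 1 + 1 + 1 + 1 + 1 + 1 + 1 + 0 = 7 ≡ 1 (mod 2).
  s_4 = 0 + 1 + 1 + 1 + 0 + 1 + 0 + 0 = 4 ≡ 0 (mod 2).
s = (1, 1, 1, 0)^T — this equals column 14 of H (binary 1110), so error is at position 14.
Correct: flip bit 14 of r = 011111100110010 to get c = 011111100110000.


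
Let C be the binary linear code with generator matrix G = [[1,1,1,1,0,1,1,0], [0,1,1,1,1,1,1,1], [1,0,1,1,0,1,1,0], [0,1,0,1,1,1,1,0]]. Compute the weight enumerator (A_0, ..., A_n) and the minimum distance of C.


Weight distribution: A_0 = 1, A_1 = 1, A_2 = 1, A_3 = 3, A_4 = 3, A_5 = 3, A_6 = 3, A_7 = 1. Minimum distance d = 1.

Enumerate all 2^4 = 16 messages m ∈ F_2^4.
For each, compute codeword c = mG in F_2^8, then tally its weight.
  m = 0000 → c = 00000000, weight = 0.
  m = 1000 → c = 11110110, weight = 6.
  m = 0100 → c = 01111111, weight = 7.
  m = 1100 → c = 10001001, weight = 3.
  m = 0010 → c = 10110110, weight = 5.
  m = 1010 → c = 01000000, weight = 1.
  m = 0110 → c = 11001001, weight = 4.
  m = 1110 → c = 00111111, weight = 6.
  m = 0001 → c = 01011110, weight = 5.
  m = 1001 → c = 10101000, weight = 3.
  m = 0101 → c = 00100001, weight = 2.
  m = 1101 → c = 11010111, weight = 6.
  m = 0011 → c = 11101000, weight = 4.
  m = 1011 → c = 00011110, weight = 4.
  m = 0111 → c = 10010111, weight = 5.
  m = 1111 → c = 01100001, weight = 3.
Tally weights:
  weight 0: 1 codewords.
  weight 1: 1 codewords.
  weight 2: 1 codewords.
  weight 3: 3 codewords.
  weight 4: 3 codewords.
  weight 5: 3 codewords.
  weight 6: 3 codewords.
  weight 7: 1 codewords.
Minimum distance d = smallest w > 0 with A_w > 0 = 1.
Sanity: Σ A_w = 16 = 2^4 = 16 ✓.


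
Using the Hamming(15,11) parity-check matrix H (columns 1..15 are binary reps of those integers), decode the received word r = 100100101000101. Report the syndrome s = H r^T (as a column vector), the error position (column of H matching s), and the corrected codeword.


s = (1, 0, 0, 1)^T, error position = 9, corrected codeword c = 100100100000101

Compute s = H r^T mod 2 one row at a time:
  s_1 = 0 + 1 + 0 + 0 + 0 + 1 + 0 + 1 = 3 ≡ 1 (mod 2).
  s_2 = 1 + 0 + 0 + 1 + 0 + 1 + 0 + 1 = 4 ≡ 0 (mod 2).
  s_3 = 0 + 0 + 0 + 1 + 0 + 0 + 0 + 1 = 2 ≡ 0 (mod 2).
  s_4 = 1 + 0 + 0 + 1 + 1 + 0 + 1 + 1 = 5 ≡ 1 (mod 2).
s = (1, 0, 0, 1)^T — this equals column 9 of H (binary 1001), so error is at position 9.
Correct: flip bit 9 of r = 100100101000101 to get c = 100100100000101.


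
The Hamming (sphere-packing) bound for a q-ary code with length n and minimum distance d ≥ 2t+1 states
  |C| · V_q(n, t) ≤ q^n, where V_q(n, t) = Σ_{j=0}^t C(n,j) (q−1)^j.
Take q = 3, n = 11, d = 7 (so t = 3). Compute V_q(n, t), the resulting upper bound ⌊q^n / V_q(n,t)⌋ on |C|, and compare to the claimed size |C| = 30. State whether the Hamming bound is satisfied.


V_q(n, t) = 1563, q^n = 177147, Hamming bound = 113, |C| = 30 ≤ bound (satisfied).

Step 1: Compute V_q(n, t) = Σ_{j=0}^3 C(n, j) (q−1)^j.
  j = 0: C(11,0)·(2)^0 = 1·1 = 1.
  j = 1: C(11,1)·(2)^1 = 11·2 = 22.
  j = 2: C(11,2)·(2)^2 = 55·4 = 220.
  j = 3: C(11,3)·(2)^3 = 165·8 = 1320.
  V_q(n, t) = 1 + 22 + 220 + 1320 = 1563.
Step 2: q^n = 3^11 = 177147.
Step 3: Hamming bound ⌊q^n / V_q(n,t)⌋ = ⌊177147/1563⌋ = 113.
Step 4: Compare |C| = 30 to 113: satisfied.
The claimed |C| lies below the Hamming bound.


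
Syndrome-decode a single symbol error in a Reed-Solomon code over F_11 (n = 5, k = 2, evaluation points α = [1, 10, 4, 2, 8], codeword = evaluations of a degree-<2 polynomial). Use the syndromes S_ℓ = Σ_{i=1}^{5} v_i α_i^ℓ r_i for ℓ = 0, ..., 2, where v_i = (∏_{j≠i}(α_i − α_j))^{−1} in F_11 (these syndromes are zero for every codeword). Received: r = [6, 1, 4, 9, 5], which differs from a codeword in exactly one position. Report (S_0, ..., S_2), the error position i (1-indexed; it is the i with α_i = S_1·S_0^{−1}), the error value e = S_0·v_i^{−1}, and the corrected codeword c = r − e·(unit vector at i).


S = (2, 9, 2), error at position 2, error magnitude e = 1, c = [6, 0, 4, 9, 5].

Step 1: column multipliers v_i = (∏_{j≠i}(α_i − α_j))^{−1} mod 11.
  i = 1 (α = 1): (1−10)(1−4)(1−2)(1−8) = (−9)·(−3)·(−1)·(−7) = 189 ≡ 2, so v_1 = 2^{−1} = 6 (mod 11).
  i = 2 (α = 10): (10−1)(10−4)(10−2)(10−8) = 9·6·8·2 = 864 ≡ 6, so v_2 = 6^{−1} = 2 (mod 11).
  i = 3 (α = 4): (4−1)(4−10)(4−2)(4−8) = 3·(−6)·2·(−4) = 144 ≡ 1, so v_3 = 1^{−1} = 1 (mod 11).
  i = 4 (α = 2): (2−1)(2−10)(2−4)(2−8) = 1·(−8)·(−2)·(−6) = −96 ≡ 3, so v_4 = 3^{−1} = 4 (mod 11).
  i = 5 (α = 8): (8−1)(8−10)(8−4)(8−2) = 7·(−2)·4·6 = −336 ≡ 5, so v_5 = 5^{−1} = 9 (mod 11).
  v = [6, 2, 1, 4, 9].
Step 2: syndromes of r = [6, 1, 4, 9, 5] (all sums mod 11).
  S_0 = Σ v_i r_i = 6·6 + 2·1 + 1·4 + 4·9 + 9·5 = 123 ≡ 2.
  S_1 = Σ v_i α_i r_i = 6·1·6 + 2·10·1 + 1·4·4 + 4·2·9 + 9·8·5 = 504 ≡ 9.
  α_i^2 mod 11 = [1, 1, 5, 4, 9].
  S_2 = Σ v_i α_i^2 r_i = 6·1·6 + 2·1·1 + 1·5·4 + 4·4·9 + 9·9·5 = 607 ≡ 2.
  S = (2, 9, 2) ≠ 0, so r is not a codeword (an error is present).
Step 3: locate the error. For a single error e at position i, S_ℓ = v_i·e·α_i^ℓ, so α_err = S_1/S_0.
  S_0^{−1} = 2^{−1} = 6 (mod 11), so α_err = 9·6 = 54 ≡ 10 = α_2. Error position i = 2.
  Consistency check: S_2/S_1 = 2·5 = 10 ≡ 10 = α_err ✓ (single-error assumption holds).
Step 4: error magnitude e = S_0/v_2 = S_0·∏_{j≠2}(α_2 − α_j) = 2·6 = 12 ≡ 1 (mod 11).
Step 5: correct position 2: c_2 = r_2 − e = 1 − 1 ≡ 0 (mod 11). Hence c = [6, 0, 4, 9, 5].
  Check: interpolating c through the α_i gives m(x) = 3 + 3·x (degree < 2) with m(α_i) = c_i for every i, so c is indeed a codeword.


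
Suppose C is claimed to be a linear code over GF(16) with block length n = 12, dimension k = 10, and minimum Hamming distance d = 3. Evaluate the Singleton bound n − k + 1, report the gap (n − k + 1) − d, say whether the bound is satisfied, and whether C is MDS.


Singleton RHS = n − k + 1 = 3, slack = 0, bound satisfied, MDS.

Singleton bound: d ≤ n − k + 1.
Here n = 12, k = 10, so n − k + 1 = 3.
Given d = 3, check d ≤ 3: YES.
Slack = (n − k + 1) − d = 0.
The code is MDS (slack = 0).
Description: the claimed parameters are [12, 10, 3]_16; such a code would be MDS (meets Singleton bound).


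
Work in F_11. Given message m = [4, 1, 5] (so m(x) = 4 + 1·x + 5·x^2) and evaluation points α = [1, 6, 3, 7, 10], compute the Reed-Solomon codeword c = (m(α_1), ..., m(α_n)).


c = [10, 3, 8, 3, 8]

Message polynomial: m(x) = 4 + 1·x + 5·x^2 (mod 11).
For each evaluation point α_i, compute m(α_i) mod 11:
  α_1 = 1: Horner steps 5 → 6 → 10, so m(1) = 10.
  α_2 = 6: Horner steps 5 → 9 → 3, so m(6) = 3.
  α_3 = 3: Horner steps 5 → 5 → 8, so m(3) = 8.
  α_4 = 7: Horner steps 5 → 3 → 3, so m(7) = 3.
  α_5 = 10: Horner steps 5 → 7 → 8, so m(10) = 8.
Codeword c = [10, 3, 8, 3, 8] ∈ F_11^5.


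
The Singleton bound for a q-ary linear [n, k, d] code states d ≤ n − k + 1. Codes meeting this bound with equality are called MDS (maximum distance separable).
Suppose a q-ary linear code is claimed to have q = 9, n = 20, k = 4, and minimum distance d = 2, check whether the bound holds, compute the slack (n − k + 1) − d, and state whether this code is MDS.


Singleton RHS = n − k + 1 = 17, slack = 15, bound satisfied, not MDS.

Singleton bound: d ≤ n − k + 1.
Here n = 20, k = 4, so n − k + 1 = 17.
Given d = 2, check d ≤ 17: YES.
Slack = (n − k + 1) − d = 15.
The code is NOT MDS (slack = 15 > 0).
Description: the claimed parameters are [20, 4, 2]_9; such a code would be non-MDS.


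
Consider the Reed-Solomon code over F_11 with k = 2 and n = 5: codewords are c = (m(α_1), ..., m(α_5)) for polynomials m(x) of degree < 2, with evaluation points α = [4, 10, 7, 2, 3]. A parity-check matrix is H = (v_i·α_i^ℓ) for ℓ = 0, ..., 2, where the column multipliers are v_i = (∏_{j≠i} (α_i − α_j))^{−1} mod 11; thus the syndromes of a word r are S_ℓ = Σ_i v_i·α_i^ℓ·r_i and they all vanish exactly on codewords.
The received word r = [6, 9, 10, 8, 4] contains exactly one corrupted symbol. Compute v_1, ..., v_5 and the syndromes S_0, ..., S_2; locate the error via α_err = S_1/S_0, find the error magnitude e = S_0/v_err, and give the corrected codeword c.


S = (2, 8, 10), error at position 1, error magnitude e = 6, c = [0, 9, 10, 8, 4].

Step 1: column multipliers v_i = (∏_{j≠i}(α_i − α_j))^{−1} mod 11.
  i = 1 (α = 4): (4−10)(4−7)(4−2)(4−3) = (−6)·(−3)·2·1 = 36 ≡ 3, so v_1 = 3^{−1} = 4 (mod 11).
  i = 2 (α = 10): (10−4)(10−7)(10−2)(10−3) = 6·3·8·7 = 1008 ≡ 7, so v_2 = 7^{−1} = 8 (mod 11).
  i = 3 (α = 7): (7−4)(7−10)(7−2)(7−3) = 3·(−3)·5·4 = −180 ≡ 7, so v_3 = 7^{−1} = 8 (mod 11).
  i = 4 (α = 2): (2−4)(2−10)(2−7)(2−3) = (−2)·(−8)·(−5)·(−1) = 80 ≡ 3, so v_4 = 3^{−1} = 4 (mod 11).
  i = 5 (α = 3): (3−4)(3−10)(3−7)(3−2) = (−1)·(−7)·(−4)·1 = −28 ≡ 5, so v_5 = 5^{−1} = 9 (mod 11).
  v = [4, 8, 8, 4, 9].
Step 2: syndromes of r = [6, 9, 10, 8, 4] (all sums mod 11).
  S_0 = Σ v_i r_i = 4·6 + 8·9 + 8·10 + 4·8 + 9·4 = 244 ≡ 2.
  S_1 = Σ v_i α_i r_i = 4·4·6 + 8·10·9 + 8·7·10 + 4·2·8 + 9·3·4 = 1548 ≡ 8.
  α_i^2 mod 11 = [5, 1, 5, 4, 9].
  S_2 = Σ v_i α_i^2 r_i = 4·5·6 + 8·1·9 + 8·5·10 + 4·4·8 + 9·9·4 = 1044 ≡ 10.
  S = (2, 8, 10) ≠ 0, so r is not a codeword (an error is present).
Step 3: locate the error. For a single error e at position i, S_ℓ = v_i·e·α_i^ℓ, so α_err = S_1/S_0.
  S_0^{−1} = 2^{−1} = 6 (mod 11), so α_err = 8·6 = 48 ≡ 4 = α_1. Error position i = 1.
  Consistency check: S_2/S_1 = 10·7 = 70 ≡ 4 = α_err ✓ (single-error assumption holds).
Step 4: error magnitude e = S_0/v_1 = S_0·∏_{j≠1}(α_1 − α_j) = 2·3 = 6 ≡ 6 (mod 11).
Step 5: correct position 1: c_1 = r_1 − e = 6 − 6 ≡ 0 (mod 11). Hence c = [0, 9, 10, 8, 4].
  Check: interpolating c through the α_i gives m(x) = 5 + 7·x (degree < 2) with m(α_i) = c_i for every i, so c is indeed a codeword.


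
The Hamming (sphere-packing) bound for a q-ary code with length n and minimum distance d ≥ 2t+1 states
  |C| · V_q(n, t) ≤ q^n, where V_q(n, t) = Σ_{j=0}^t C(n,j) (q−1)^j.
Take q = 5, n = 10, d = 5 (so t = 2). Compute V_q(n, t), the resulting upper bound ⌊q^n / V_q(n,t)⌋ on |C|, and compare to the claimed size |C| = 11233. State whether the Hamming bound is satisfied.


V_q(n, t) = 761, q^n = 9765625, Hamming bound = 12832, |C| = 11233 ≤ bound (satisfied).

Step 1: Compute V_q(n, t) = Σ_{j=0}^2 C(n, j) (q−1)^j.
  j = 0: C(10,0)·(4)^0 = 1·1 = 1.
  j = 1: C(10,1)·(4)^1 = 10·4 = 40.
  j = 2: C(10,2)·(4)^2 = 45·16 = 720.
  V_q(n, t) = 1 + 40 + 720 = 761.
Step 2: q^n = 5^10 = 9765625.
Step 3: Hamming bound ⌊q^n / V_q(n,t)⌋ = ⌊9765625/761⌋ = 12832.
Step 4: Compare |C| = 11233 to 12832: satisfied.
The claimed |C| lies below the Hamming bound.


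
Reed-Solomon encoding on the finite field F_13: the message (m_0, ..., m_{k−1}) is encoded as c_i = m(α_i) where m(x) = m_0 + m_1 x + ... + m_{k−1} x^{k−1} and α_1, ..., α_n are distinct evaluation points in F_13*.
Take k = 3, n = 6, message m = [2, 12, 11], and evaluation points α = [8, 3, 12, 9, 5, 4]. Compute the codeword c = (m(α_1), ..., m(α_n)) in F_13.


c = [9, 7, 1, 0, 12, 5]

Message polynomial: m(x) = 2 + 12·x + 11·x^2 (mod 13).
For each evaluation point α_i, compute m(α_i) mod 13:
  α_1 = 8: Horner steps 11 → 9 → 9, so m(8) = 9.
  α_2 = 3: Horner steps 11 → 6 → 7, so m(3) = 7.
  α_3 = 12: Horner steps 11 → 1 → 1, so m(12) = 1.
  α_4 = 9: Horner steps 11 → 7 → 0, so m(9) = 0.
  α_5 = 5: Horner steps 11 → 2 → 12, so m(5) = 12.
  α_6 = 4: Horner steps 11 → 4 → 5, so m(4) = 5.
Codeword c = [9, 7, 1, 0, 12, 5] ∈ F_13^6.


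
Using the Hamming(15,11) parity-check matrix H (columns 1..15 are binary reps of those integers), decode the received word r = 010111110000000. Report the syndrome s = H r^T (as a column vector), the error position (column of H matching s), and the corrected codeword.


s = (1, 0, 1, 0)^T, error position = 10, corrected codeword c = 010111110100000

Compute s = H r^T mod 2 one row at a time:
  s_1 = 1 + 0 + 0 + 0 + 0 + 0 + 0 + 0 = 1 ≡ 1 (mod 2).
  s_2 = 1 + 1 + 1 + 1 + 0 + 0 + 0 + 0 = 4 ≡ 0 (mod 2).
  s_3 = 1 + 0 + 1 + 1 + 0 + 0 + 0 + 0 = 3 ≡ 1 (mod 2).
  s_4 = 0 + 0 + 1 + 1 + 0 + 0 + 0 + 0 = 2 ≡ 0 (mod 2).
s = (1, 0, 1, 0)^T — this equals column 10 of H (binary 1010), so error is at position 10.
Correct: flip bit 10 of r = 010111110000000 to get c = 010111110100000.


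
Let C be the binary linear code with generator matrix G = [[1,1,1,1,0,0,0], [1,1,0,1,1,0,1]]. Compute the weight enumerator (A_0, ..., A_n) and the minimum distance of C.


Weight distribution: A_0 = 1, A_3 = 1, A_4 = 1, A_5 = 1. Minimum distance d = 3.

Enumerate all 2^2 = 4 messages m ∈ F_2^2.
For each, compute codeword c = mG in F_2^7, then tally its weight.
  m = 00 → c = 0000000, weight = 0.
  m = 10 → c = 1111000, weight = 4.
  m = 01 → c = 1101101, weight = 5.
  m = 11 → c = 0010101, weight = 3.
Tally weights:
  weight 0: 1 codewords.
  weight 3: 1 codewords.
  weight 4: 1 codewords.
  weight 5: 1 codewords.
Minimum distance d = smallest w > 0 with A_w > 0 = 3.
Sanity: Σ A_w = 4 = 2^2 = 4 ✓.


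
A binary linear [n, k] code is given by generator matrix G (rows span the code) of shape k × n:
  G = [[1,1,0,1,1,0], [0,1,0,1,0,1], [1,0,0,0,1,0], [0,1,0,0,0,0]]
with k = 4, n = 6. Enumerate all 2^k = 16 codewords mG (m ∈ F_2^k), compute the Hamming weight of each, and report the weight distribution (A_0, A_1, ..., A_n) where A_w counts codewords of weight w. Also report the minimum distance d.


Weight distribution: A_0 = 1, A_1 = 3, A_2 = 4, A_3 = 4, A_4 = 3, A_5 = 1. Minimum distance d = 1.

Enumerate all 2^4 = 16 messages m ∈ F_2^4.
For each, compute codeword c = mG in F_2^6, then tally its weight.
  m = 0000 → c = 000000, weight = 0.
  m = 1000 → c = 110110, weight = 4.
  m = 0100 → c = 010101, weight = 3.
  m = 1100 → c = 100011, weight = 3.
  m = 0010 → c = 100010, weight = 2.
  m = 1010 → c = 010100, weight = 2.
  m = 0110 → c = 110111, weight = 5.
  m = 1110 → c = 000001, weight = 1.
  m = 0001 → c = 010000, weight = 1.
  m = 1001 → c = 100110, weight = 3.
  m = 0101 → c = 000101, weight = 2.
  m = 1101 → c = 110011, weight = 4.
  m = 0011 → c = 110010, weight = 3.
  m = 1011 → c = 000100, weight = 1.
  m = 0111 → c = 100111, weight = 4.
  m = 1111 → c = 010001, weight = 2.
Tally weights:
  weight 0: 1 codewords.
  weight 1: 3 codewords.
  weight 2: 4 codewords.
  weight 3: 4 codewords.
  weight 4: 3 codewords.
  weight 5: 1 codewords.
Minimum distance d = smallest w > 0 with A_w > 0 = 1.
Sanity: Σ A_w = 16 = 2^4 = 16 ✓.
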